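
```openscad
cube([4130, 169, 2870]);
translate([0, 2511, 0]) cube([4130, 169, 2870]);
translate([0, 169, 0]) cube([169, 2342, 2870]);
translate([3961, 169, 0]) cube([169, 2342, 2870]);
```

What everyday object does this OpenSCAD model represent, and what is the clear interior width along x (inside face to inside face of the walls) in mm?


A house (or room) frame. The interior width is 3792 mm.

Four 2870 mm walls enclosing a rectangle with no floor or roof — a room or house frame. Outside width is 4130 mm and wall thickness is 169 mm, so the interior width is 4130 − 2 × 169 = 3792 mm.


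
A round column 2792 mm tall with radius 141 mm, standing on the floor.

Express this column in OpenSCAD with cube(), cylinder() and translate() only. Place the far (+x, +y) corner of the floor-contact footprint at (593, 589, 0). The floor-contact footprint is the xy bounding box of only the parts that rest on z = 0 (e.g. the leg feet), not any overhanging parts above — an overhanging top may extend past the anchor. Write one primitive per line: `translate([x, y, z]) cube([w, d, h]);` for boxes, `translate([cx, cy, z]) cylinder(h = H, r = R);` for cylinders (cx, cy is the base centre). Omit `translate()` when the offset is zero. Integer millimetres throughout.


translate([452, 448, 0]) cylinder(h = 2792, r = 141);


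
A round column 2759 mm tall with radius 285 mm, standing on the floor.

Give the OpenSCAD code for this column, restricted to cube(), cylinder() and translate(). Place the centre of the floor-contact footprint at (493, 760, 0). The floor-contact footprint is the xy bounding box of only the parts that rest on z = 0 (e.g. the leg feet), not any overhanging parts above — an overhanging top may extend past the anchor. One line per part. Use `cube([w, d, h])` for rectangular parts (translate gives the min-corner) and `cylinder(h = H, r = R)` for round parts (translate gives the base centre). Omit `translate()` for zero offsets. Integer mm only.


translate([493, 760, 0]) cylinder(h = 2759, r = 285);


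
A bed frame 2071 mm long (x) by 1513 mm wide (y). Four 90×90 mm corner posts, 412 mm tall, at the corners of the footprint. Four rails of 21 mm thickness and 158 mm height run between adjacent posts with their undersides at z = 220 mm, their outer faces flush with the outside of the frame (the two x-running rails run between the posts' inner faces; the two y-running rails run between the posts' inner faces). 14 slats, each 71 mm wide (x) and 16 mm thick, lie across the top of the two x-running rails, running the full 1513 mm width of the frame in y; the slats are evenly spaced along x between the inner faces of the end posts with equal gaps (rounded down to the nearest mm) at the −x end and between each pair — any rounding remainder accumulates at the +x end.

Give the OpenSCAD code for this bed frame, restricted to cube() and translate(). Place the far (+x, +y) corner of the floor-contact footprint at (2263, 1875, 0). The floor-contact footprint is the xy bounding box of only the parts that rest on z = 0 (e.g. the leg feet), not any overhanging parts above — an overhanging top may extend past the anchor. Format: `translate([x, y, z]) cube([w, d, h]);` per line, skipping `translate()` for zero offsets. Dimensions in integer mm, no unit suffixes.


translate([192, 362, 0]) cube([90, 90, 412]);
translate([192, 1785, 0]) cube([90, 90, 412]);
translate([2173, 362, 0]) cube([90, 90, 412]);
translate([2173, 1785, 0]) cube([90, 90, 412]);
translate([282, 362, 220]) cube([1891, 21, 158]);
translate([282, 1854, 220]) cube([1891, 21, 158]);
translate([192, 452, 220]) cube([21, 1333, 158]);
translate([2242, 452, 220]) cube([21, 1333, 158]);
translate([341, 362, 378]) cube([71, 1513, 16]);
translate([471, 362, 378]) cube([71, 1513, 16]);
translate([601, 362, 378]) cube([71, 1513, 16]);
translate([731, 362, 378]) cube([71, 1513, 16]);
translate([861, 362, 378]) cube([71, 1513, 16]);
translate([991, 362, 378]) cube([71, 1513, 16]);
translate([1121, 362, 378]) cube([71, 1513, 16]);
translate([1251, 362, 378]) cube([71, 1513, 16]);
translate([1381, 362, 378]) cube([71, 1513, 16]);
translate([1511, 362, 378]) cube([71, 1513, 16]);
translate([1641, 362, 378]) cube([71, 1513, 16]);
translate([1771, 362, 378]) cube([71, 1513, 16]);
translate([1901, 362, 378]) cube([71, 1513, 16]);
translate([2031, 362, 378]) cube([71, 1513, 16]);


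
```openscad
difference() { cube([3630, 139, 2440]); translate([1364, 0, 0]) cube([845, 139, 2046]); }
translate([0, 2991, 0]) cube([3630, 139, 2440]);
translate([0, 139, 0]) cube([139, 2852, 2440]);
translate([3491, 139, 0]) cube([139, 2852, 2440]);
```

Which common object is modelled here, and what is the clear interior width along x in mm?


A single room. The interior width is 3352 mm.

Four walls enclosing a rectangle with a door in the front wall — a room. Outside width 3630 minus two 139 mm walls gives 3352 mm.


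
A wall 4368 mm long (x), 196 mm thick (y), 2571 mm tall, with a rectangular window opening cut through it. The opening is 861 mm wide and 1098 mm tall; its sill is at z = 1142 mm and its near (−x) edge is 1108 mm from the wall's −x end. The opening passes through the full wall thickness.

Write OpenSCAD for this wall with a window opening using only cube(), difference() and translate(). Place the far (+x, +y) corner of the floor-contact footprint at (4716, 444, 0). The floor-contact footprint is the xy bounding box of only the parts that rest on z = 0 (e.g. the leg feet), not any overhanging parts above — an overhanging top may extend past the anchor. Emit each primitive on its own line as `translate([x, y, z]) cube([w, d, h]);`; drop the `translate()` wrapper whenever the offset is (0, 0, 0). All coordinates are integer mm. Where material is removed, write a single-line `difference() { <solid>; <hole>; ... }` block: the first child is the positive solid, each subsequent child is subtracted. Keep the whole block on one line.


difference() { translate([348, 248, 0]) cube([4368, 196, 2571]); translate([1456, 248, 1142]) cube([861, 196, 1098]); }


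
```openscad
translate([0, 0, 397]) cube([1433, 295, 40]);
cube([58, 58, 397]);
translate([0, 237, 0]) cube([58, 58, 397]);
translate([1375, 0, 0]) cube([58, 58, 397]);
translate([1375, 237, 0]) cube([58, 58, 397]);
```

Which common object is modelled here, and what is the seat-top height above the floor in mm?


A bench. The seat-top height is 437 mm.

A long slab on four corner posts — a bench. The slab sits at z = 397 with thickness 40, so the top is 397 + 40 = 437 mm.


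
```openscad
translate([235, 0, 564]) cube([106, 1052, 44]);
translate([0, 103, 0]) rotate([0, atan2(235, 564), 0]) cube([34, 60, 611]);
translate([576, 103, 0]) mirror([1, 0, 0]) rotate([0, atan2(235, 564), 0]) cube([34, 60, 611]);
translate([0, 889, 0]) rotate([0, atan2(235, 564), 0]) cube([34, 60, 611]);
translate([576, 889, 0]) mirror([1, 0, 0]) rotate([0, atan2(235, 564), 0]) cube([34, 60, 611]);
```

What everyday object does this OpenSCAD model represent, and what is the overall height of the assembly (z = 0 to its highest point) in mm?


A sawhorse. The overall height is 608 mm.

A beam across two mirrored pairs of raked legs — a sawhorse. The beam's underside is at z = 564 (matching the legs' vertical rise in atan2(235, 564)) and the beam is 44 mm tall, so its top is at 564 + 44 = 608 mm. The raked legs top out at the beam's underside, so that is the highest point.


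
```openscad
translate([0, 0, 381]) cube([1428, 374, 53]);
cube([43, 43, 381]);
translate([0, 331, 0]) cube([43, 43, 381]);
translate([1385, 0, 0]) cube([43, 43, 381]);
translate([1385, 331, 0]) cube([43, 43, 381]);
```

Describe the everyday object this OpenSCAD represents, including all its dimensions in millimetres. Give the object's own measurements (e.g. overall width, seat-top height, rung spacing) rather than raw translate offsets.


A bench: a 1428×374 mm seat slab, 53 mm thick, top at z = 434 mm, on four 43×43 mm square legs flush with the seat corners and standing on z = 0.


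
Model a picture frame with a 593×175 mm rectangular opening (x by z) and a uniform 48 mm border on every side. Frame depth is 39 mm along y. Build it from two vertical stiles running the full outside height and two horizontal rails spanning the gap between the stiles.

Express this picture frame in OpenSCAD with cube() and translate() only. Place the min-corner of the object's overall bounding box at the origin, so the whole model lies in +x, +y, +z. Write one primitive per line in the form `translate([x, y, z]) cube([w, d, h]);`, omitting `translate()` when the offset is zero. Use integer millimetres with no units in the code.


cube([48, 39, 271]);
translate([641, 0, 0]) cube([48, 39, 271]);
translate([48, 0, 0]) cube([593, 39, 48]);
translate([48, 0, 223]) cube([593, 39, 48]);


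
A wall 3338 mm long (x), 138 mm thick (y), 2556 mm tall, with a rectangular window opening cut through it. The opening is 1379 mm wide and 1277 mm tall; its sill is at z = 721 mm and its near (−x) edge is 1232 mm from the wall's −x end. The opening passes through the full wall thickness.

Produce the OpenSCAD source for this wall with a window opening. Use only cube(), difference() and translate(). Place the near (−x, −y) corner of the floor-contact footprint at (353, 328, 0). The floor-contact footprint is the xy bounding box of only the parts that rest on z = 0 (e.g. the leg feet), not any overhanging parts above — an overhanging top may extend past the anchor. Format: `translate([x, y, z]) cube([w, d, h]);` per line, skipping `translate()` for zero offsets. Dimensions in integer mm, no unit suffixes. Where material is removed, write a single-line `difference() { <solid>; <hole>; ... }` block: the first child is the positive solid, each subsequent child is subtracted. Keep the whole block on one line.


difference() { translate([353, 328, 0]) cube([3338, 138, 2556]); translate([1585, 328, 721]) cube([1379, 138, 1277]); }


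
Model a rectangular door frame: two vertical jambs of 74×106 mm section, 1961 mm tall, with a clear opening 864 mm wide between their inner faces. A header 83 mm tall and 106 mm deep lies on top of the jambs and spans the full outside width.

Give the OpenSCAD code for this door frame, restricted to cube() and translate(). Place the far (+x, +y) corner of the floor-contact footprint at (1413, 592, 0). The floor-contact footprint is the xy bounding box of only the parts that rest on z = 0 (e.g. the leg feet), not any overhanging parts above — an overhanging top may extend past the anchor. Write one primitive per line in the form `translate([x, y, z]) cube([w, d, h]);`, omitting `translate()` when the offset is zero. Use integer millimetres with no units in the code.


translate([401, 486, 0]) cube([74, 106, 1961]);
translate([1339, 486, 0]) cube([74, 106, 1961]);
translate([401, 486, 1961]) cube([1012, 106, 83]);


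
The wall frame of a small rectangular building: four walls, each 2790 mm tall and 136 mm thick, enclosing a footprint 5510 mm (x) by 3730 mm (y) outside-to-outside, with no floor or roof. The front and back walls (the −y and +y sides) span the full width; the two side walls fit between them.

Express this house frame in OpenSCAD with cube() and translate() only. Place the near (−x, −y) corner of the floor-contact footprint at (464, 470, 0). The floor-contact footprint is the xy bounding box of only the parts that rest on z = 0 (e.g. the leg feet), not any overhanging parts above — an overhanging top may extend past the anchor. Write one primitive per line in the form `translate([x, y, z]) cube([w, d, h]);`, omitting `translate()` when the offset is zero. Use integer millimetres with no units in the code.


translate([464, 470, 0]) cube([5510, 136, 2790]);
translate([464, 4064, 0]) cube([5510, 136, 2790]);
translate([464, 606, 0]) cube([136, 3458, 2790]);
translate([5838, 606, 0]) cube([136, 3458, 2790]);


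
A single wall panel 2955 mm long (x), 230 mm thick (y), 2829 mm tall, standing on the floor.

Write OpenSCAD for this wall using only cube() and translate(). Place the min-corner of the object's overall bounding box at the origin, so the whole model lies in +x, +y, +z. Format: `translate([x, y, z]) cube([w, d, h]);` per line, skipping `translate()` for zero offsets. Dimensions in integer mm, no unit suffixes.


cube([2955, 230, 2829]);


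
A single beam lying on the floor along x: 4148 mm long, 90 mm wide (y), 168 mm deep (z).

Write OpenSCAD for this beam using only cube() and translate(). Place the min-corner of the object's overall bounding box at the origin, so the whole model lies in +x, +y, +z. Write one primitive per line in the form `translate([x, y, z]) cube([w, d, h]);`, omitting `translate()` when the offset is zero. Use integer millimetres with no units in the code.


cube([4148, 90, 168]);


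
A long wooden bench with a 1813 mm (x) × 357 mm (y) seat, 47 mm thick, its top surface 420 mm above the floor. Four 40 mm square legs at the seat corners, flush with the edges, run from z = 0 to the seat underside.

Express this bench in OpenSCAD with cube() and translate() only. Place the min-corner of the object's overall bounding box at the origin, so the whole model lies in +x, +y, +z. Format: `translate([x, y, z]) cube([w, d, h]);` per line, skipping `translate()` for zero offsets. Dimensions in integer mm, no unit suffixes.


translate([0, 0, 373]) cube([1813, 357, 47]);
cube([40, 40, 373]);
translate([0, 317, 0]) cube([40, 40, 373]);
translate([1773, 0, 0]) cube([40, 40, 373]);
translate([1773, 317, 0]) cube([40, 40, 373]);


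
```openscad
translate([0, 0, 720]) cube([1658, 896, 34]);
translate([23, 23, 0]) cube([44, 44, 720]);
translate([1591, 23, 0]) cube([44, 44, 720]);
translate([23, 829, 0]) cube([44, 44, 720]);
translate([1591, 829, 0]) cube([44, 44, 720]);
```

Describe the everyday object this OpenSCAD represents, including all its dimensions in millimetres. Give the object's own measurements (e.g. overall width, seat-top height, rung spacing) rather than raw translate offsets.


A rectangular dining table. The top is 1658×896×34 mm with its upper surface at z = 754 mm. It stands on four 44×44 mm square legs, each inset 23 mm from the nearest pair of top edges, running from the floor to the underside of the top.


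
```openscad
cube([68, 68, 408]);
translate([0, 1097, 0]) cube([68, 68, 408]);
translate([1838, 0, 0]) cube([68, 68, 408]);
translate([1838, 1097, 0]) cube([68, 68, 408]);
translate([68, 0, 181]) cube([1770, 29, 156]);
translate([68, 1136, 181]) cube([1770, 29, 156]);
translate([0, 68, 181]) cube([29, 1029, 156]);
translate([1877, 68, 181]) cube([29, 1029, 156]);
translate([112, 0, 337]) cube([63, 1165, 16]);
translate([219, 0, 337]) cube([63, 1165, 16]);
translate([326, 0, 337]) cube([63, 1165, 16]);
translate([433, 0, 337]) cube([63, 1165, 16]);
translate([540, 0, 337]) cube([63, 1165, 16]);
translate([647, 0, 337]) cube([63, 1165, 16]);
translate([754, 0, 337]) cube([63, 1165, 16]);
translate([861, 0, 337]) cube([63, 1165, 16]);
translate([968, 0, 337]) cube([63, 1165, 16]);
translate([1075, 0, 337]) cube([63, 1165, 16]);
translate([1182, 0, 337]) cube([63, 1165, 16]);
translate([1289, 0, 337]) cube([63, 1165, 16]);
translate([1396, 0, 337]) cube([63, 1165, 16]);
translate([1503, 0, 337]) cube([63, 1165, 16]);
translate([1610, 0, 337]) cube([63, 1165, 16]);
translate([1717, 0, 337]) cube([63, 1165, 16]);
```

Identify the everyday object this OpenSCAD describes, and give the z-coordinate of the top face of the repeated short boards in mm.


A bed frame. The slat-top height is 353 mm.

Four posts, four rails, and a row of slats — a bed frame. Slats sit on the rails at z = 181 + 156 = 337; with slat thickness 16, the top is 353 mm.


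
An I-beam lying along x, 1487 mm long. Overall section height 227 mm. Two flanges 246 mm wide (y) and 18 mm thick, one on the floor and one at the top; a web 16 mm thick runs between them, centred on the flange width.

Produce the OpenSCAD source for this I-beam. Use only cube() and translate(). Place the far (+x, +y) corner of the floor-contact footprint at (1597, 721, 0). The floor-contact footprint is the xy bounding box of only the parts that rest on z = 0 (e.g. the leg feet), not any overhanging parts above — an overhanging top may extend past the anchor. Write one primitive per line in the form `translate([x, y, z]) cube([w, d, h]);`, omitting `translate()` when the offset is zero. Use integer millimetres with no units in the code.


translate([110, 475, 0]) cube([1487, 246, 18]);
translate([110, 590, 18]) cube([1487, 16, 191]);
translate([110, 475, 209]) cube([1487, 246, 18]);


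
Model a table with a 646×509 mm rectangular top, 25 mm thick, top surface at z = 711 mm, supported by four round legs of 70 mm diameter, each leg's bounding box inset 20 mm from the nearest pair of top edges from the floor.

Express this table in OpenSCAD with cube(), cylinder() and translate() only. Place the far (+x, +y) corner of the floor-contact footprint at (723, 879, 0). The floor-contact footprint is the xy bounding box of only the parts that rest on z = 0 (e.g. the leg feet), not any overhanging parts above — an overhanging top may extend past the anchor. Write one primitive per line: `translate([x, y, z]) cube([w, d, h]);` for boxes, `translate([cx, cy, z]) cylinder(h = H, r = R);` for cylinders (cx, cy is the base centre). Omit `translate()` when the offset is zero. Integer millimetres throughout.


translate([97, 390, 686]) cube([646, 509, 25]);
translate([152, 445, 0]) cylinder(h = 686, r = 35);
translate([688, 445, 0]) cylinder(h = 686, r = 35);
translate([152, 844, 0]) cylinder(h = 686, r = 35);
translate([688, 844, 0]) cylinder(h = 686, r = 35);


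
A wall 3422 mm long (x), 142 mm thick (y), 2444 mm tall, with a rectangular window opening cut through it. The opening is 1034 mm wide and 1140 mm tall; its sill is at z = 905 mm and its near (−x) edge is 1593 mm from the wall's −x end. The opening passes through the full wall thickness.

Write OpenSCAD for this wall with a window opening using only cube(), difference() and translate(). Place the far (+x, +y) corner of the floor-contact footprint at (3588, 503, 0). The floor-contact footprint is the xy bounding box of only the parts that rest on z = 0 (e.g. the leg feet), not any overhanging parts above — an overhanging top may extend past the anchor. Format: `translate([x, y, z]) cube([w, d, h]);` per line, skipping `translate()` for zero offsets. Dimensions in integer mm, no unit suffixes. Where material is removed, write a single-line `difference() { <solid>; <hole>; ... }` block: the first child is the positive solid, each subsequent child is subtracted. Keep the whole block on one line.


difference() { translate([166, 361, 0]) cube([3422, 142, 2444]); translate([1759, 361, 905]) cube([1034, 142, 1140]); }


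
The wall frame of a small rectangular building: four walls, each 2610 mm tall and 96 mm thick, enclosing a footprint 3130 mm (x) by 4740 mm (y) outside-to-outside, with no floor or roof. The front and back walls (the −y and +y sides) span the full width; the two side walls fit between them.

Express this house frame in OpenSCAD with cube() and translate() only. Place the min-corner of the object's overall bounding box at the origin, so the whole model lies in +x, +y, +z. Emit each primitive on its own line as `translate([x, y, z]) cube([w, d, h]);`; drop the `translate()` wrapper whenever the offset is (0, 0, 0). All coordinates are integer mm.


cube([3130, 96, 2610]);
translate([0, 4644, 0]) cube([3130, 96, 2610]);
translate([0, 96, 0]) cube([96, 4548, 2610]);
translate([3034, 96, 0]) cube([96, 4548, 2610]);


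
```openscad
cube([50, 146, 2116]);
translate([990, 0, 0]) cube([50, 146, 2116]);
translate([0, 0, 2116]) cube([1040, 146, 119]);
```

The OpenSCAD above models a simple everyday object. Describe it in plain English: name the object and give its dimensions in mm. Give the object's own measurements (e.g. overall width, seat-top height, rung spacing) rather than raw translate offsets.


A door frame. The clear opening is 940 mm wide and 2116 mm high. Two 50 mm wide jambs, 146 mm deep, stand either side of the opening from the floor to the top of the opening. A 119 mm thick head sits across the top of both jambs, spanning the full outside width of the frame.


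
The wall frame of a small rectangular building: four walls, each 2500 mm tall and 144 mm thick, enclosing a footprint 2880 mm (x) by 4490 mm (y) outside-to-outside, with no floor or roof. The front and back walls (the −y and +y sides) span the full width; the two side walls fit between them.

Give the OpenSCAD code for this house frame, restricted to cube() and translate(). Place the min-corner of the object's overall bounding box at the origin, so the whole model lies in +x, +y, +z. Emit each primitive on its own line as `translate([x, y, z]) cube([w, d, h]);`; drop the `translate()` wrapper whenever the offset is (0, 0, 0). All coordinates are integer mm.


cube([2880, 144, 2500]);
translate([0, 4346, 0]) cube([2880, 144, 2500]);
translate([0, 144, 0]) cube([144, 4202, 2500]);
translate([2736, 144, 0]) cube([144, 4202, 2500]);


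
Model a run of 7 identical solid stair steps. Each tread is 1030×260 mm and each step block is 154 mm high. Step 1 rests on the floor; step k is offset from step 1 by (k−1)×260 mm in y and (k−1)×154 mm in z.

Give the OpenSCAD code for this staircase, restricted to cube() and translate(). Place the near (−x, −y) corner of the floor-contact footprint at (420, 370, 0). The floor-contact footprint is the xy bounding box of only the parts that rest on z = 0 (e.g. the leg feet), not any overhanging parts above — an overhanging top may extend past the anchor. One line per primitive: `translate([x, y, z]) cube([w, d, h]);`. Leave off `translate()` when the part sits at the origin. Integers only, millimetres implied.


translate([420, 370, 0]) cube([1030, 260, 154]);
translate([420, 630, 154]) cube([1030, 260, 154]);
translate([420, 890, 308]) cube([1030, 260, 154]);
translate([420, 1150, 462]) cube([1030, 260, 154]);
translate([420, 1410, 616]) cube([1030, 260, 154]);
translate([420, 1670, 770]) cube([1030, 260, 154]);
translate([420, 1930, 924]) cube([1030, 260, 154]);


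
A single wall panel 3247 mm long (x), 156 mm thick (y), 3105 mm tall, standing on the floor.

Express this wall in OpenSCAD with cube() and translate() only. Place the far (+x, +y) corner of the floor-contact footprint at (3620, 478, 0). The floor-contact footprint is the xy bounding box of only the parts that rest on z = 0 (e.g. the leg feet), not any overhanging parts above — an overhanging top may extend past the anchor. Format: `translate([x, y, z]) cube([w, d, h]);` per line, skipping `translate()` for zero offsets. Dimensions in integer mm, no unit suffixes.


translate([373, 322, 0]) cube([3247, 156, 3105]);


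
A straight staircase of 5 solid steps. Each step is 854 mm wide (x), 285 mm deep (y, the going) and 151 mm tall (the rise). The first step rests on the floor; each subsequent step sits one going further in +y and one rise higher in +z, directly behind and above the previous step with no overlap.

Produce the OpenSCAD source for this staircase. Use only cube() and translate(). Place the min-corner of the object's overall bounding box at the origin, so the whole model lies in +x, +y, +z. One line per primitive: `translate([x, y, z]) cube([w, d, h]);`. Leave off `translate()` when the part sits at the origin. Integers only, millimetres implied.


cube([854, 285, 151]);
translate([0, 285, 151]) cube([854, 285, 151]);
translate([0, 570, 302]) cube([854, 285, 151]);
translate([0, 855, 453]) cube([854, 285, 151]);
translate([0, 1140, 604]) cube([854, 285, 151]);


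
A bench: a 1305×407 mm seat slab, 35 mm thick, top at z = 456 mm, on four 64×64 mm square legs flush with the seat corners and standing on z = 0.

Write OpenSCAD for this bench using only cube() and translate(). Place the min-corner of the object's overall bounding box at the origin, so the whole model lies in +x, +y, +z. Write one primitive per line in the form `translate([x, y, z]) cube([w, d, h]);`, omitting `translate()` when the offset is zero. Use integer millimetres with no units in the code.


translate([0, 0, 421]) cube([1305, 407, 35]);
cube([64, 64, 421]);
translate([0, 343, 0]) cube([64, 64, 421]);
translate([1241, 0, 0]) cube([64, 64, 421]);
translate([1241, 343, 0]) cube([64, 64, 421]);


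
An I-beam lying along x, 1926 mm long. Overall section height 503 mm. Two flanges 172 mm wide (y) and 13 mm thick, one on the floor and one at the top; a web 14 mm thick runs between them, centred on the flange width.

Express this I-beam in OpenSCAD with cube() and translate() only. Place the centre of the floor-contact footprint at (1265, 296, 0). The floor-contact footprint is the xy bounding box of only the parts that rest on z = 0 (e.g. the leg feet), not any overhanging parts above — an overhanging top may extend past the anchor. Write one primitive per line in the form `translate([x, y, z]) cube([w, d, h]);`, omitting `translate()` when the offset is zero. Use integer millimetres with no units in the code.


translate([302, 210, 0]) cube([1926, 172, 13]);
translate([302, 289, 13]) cube([1926, 14, 477]);
translate([302, 210, 490]) cube([1926, 172, 13]);


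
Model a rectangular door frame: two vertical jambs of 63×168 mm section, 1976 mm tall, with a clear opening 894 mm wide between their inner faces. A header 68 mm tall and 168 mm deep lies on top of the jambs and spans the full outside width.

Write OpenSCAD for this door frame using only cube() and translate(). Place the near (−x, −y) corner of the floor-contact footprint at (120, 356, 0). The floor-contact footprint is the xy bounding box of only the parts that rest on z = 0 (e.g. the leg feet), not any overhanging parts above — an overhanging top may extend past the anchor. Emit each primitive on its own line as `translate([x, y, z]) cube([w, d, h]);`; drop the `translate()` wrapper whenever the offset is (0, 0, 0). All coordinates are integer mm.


translate([120, 356, 0]) cube([63, 168, 1976]);
translate([1077, 356, 0]) cube([63, 168, 1976]);
translate([120, 356, 1976]) cube([1020, 168, 68]);


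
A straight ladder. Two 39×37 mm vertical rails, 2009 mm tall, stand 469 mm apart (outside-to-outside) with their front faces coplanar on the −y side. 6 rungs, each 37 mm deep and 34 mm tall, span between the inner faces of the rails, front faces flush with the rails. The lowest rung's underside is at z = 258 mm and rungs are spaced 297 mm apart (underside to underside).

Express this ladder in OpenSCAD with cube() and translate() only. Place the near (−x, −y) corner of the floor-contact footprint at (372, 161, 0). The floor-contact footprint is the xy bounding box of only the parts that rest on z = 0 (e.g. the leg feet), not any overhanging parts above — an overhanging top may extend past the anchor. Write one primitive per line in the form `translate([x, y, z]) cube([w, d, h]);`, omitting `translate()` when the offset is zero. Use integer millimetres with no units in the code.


translate([372, 161, 0]) cube([39, 37, 2009]);
translate([802, 161, 0]) cube([39, 37, 2009]);
translate([411, 161, 258]) cube([391, 37, 34]);
translate([411, 161, 555]) cube([391, 37, 34]);
translate([411, 161, 852]) cube([391, 37, 34]);
translate([411, 161, 1149]) cube([391, 37, 34]);
translate([411, 161, 1446]) cube([391, 37, 34]);
translate([411, 161, 1743]) cube([391, 37, 34]);


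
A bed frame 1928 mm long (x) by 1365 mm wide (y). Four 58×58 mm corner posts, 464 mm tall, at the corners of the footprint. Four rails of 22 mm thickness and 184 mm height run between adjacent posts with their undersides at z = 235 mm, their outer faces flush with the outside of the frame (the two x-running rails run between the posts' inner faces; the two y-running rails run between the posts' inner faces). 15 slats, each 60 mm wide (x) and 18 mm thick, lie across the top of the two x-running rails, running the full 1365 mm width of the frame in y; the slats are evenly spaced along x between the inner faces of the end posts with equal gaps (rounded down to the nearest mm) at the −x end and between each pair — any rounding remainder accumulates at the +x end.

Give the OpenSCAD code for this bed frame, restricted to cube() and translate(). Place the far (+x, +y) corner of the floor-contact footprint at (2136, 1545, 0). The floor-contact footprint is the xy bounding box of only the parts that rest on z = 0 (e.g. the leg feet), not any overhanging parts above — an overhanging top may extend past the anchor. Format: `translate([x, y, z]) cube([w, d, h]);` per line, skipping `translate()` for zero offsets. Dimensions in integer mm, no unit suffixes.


// slat z = rail_z + rail_h = 235 + 184 = 419
// slat gap = ⌊(1812 − 15·60) / 16⌋ = 57
translate([208, 180, 0]) cube([58, 58, 464]);
translate([208, 1487, 0]) cube([58, 58, 464]);
translate([2078, 180, 0]) cube([58, 58, 464]);
translate([2078, 1487, 0]) cube([58, 58, 464]);
translate([266, 180, 235]) cube([1812, 22, 184]);
translate([266, 1523, 235]) cube([1812, 22, 184]);
translate([208, 238, 235]) cube([22, 1249, 184]);
translate([2114, 238, 235]) cube([22, 1249, 184]);
translate([323, 180, 419]) cube([60, 1365, 18]);
translate([440, 180, 419]) cube([60, 1365, 18]);
translate([557, 180, 419]) cube([60, 1365, 18]);
translate([674, 180, 419]) cube([60, 1365, 18]);
translate([791, 180, 419]) cube([60, 1365, 18]);
translate([908, 180, 419]) cube([60, 1365, 18]);
translate([1025, 180, 419]) cube([60, 1365, 18]);
translate([1142, 180, 419]) cube([60, 1365, 18]);
translate([1259, 180, 419]) cube([60, 1365, 18]);
translate([1376, 180, 419]) cube([60, 1365, 18]);
translate([1493, 180, 419]) cube([60, 1365, 18]);
translate([1610, 180, 419]) cube([60, 1365, 18]);
translate([1727, 180, 419]) cube([60, 1365, 18]);
translate([1844, 180, 419]) cube([60, 1365, 18]);
translate([1961, 180, 419]) cube([60, 1365, 18]);


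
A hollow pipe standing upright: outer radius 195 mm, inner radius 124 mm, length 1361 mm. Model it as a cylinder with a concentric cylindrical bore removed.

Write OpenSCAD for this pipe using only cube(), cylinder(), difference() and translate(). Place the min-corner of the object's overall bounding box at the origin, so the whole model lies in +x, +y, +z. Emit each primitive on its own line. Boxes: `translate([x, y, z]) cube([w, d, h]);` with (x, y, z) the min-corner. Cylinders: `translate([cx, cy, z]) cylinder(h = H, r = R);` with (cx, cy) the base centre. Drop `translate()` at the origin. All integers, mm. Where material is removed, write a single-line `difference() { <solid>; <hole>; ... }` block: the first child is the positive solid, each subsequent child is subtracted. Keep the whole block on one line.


difference() { translate([195, 195, 0]) cylinder(h = 1361, r = 195); translate([195, 195, 0]) cylinder(h = 1361, r = 124); }


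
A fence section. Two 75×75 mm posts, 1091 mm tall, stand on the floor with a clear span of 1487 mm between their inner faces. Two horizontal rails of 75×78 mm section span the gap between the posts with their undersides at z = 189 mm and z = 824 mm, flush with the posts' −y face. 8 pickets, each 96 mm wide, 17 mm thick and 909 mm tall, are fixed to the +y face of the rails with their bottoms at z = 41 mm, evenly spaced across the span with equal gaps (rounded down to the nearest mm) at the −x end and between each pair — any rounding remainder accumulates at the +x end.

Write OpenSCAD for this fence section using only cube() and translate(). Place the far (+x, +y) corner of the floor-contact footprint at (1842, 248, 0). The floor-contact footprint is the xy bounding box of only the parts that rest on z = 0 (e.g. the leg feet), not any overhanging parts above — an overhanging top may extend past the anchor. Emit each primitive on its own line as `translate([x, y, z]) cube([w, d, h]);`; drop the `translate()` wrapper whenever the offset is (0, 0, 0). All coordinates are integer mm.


translate([205, 173, 0]) cube([75, 75, 1091]);
translate([1767, 173, 0]) cube([75, 75, 1091]);
translate([280, 173, 189]) cube([1487, 75, 78]);
translate([280, 173, 824]) cube([1487, 75, 78]);
translate([359, 248, 41]) cube([96, 17, 909]);
translate([534, 248, 41]) cube([96, 17, 909]);
translate([709, 248, 41]) cube([96, 17, 909]);
translate([884, 248, 41]) cube([96, 17, 909]);
translate([1059, 248, 41]) cube([96, 17, 909]);
translate([1234, 248, 41]) cube([96, 17, 909]);
translate([1409, 248, 41]) cube([96, 17, 909]);
translate([1584, 248, 41]) cube([96, 17, 909]);


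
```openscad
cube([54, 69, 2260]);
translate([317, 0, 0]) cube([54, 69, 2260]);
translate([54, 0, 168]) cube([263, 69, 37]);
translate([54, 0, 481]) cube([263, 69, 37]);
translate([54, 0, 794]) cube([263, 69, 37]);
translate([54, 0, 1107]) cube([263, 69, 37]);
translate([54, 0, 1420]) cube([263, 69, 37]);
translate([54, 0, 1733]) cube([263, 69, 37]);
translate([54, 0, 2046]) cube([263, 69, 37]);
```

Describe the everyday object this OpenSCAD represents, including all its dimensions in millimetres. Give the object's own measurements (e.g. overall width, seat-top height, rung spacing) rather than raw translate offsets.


A straight ladder. Two 54×69 mm vertical rails, 2260 mm tall, stand 371 mm apart (outside-to-outside) with their front faces coplanar on the −y side. 7 rungs, each 69 mm deep and 37 mm tall, span between the inner faces of the rails, front faces flush with the rails. The lowest rung's underside is at z = 168 mm and rungs are spaced 313 mm apart (underside to underside).


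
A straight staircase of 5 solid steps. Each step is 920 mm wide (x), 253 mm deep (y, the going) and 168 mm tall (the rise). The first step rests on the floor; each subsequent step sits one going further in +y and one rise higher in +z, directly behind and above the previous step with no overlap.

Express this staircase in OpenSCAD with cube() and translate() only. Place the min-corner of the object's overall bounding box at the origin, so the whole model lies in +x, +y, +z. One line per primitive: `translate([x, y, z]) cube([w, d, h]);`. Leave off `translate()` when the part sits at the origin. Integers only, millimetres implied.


cube([920, 253, 168]);
translate([0, 253, 168]) cube([920, 253, 168]);
translate([0, 506, 336]) cube([920, 253, 168]);
translate([0, 759, 504]) cube([920, 253, 168]);
translate([0, 1012, 672]) cube([920, 253, 168]);


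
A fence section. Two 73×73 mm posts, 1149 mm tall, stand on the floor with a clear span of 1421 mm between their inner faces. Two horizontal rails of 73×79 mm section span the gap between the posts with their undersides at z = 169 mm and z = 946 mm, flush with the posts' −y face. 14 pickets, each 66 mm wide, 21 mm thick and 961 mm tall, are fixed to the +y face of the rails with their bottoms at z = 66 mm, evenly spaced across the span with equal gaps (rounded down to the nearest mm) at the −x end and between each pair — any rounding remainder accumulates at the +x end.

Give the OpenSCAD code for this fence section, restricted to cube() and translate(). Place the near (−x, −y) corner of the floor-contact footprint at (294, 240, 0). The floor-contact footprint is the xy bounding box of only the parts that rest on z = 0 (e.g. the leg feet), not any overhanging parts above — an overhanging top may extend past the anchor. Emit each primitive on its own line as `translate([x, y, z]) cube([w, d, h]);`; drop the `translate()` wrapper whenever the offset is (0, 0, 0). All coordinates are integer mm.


translate([294, 240, 0]) cube([73, 73, 1149]);
translate([1788, 240, 0]) cube([73, 73, 1149]);
translate([367, 240, 169]) cube([1421, 73, 79]);
translate([367, 240, 946]) cube([1421, 73, 79]);
translate([400, 313, 66]) cube([66, 21, 961]);
translate([499, 313, 66]) cube([66, 21, 961]);
translate([598, 313, 66]) cube([66, 21, 961]);
translate([697, 313, 66]) cube([66, 21, 961]);
translate([796, 313, 66]) cube([66, 21, 961]);
translate([895, 313, 66]) cube([66, 21, 961]);
translate([994, 313, 66]) cube([66, 21, 961]);
translate([1093, 313, 66]) cube([66, 21, 961]);
translate([1192, 313, 66]) cube([66, 21, 961]);
translate([1291, 313, 66]) cube([66, 21, 961]);
translate([1390, 313, 66]) cube([66, 21, 961]);
translate([1489, 313, 66]) cube([66, 21, 961]);
translate([1588, 313, 66]) cube([66, 21, 961]);
translate([1687, 313, 66]) cube([66, 21, 961]);


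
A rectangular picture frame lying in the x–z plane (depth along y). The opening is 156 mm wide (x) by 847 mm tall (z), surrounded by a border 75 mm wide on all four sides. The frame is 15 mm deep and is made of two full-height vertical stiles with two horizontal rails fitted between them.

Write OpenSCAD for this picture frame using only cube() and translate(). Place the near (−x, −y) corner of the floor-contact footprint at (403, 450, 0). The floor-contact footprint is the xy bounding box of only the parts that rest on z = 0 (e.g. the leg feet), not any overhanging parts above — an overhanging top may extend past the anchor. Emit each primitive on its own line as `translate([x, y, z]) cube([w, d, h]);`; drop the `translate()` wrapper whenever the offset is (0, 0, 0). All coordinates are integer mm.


translate([403, 450, 0]) cube([75, 15, 997]);
translate([634, 450, 0]) cube([75, 15, 997]);
translate([478, 450, 0]) cube([156, 15, 75]);
translate([478, 450, 922]) cube([156, 15, 75]);


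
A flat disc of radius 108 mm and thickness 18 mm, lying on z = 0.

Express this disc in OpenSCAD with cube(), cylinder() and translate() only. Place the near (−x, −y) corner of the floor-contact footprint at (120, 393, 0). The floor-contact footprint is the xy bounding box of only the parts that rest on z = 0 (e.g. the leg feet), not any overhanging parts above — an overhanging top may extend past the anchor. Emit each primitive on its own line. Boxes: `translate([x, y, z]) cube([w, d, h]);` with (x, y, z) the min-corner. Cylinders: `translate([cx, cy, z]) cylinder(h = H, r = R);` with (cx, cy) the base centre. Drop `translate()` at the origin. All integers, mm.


translate([228, 501, 0]) cylinder(h = 18, r = 108);


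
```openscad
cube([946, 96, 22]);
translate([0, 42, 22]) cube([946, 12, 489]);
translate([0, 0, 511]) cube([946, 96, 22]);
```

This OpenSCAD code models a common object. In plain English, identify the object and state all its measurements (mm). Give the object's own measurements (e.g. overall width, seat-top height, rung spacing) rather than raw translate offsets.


An I-beam lying along x, 946 mm long. Overall section height 533 mm. Two flanges 96 mm wide (y) and 22 mm thick, one on the floor and one at the top; a web 12 mm thick runs between them, centred on the flange width.


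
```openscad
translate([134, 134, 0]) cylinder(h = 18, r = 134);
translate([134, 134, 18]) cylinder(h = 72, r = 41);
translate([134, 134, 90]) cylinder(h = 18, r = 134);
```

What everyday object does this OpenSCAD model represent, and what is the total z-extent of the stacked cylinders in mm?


A spool. The overall height is 108 mm.

Three coaxial cylinders, large–small–large — a spool. Two 18 mm flanges and a 72 mm core give 18 + 72 + 18 = 108 mm.


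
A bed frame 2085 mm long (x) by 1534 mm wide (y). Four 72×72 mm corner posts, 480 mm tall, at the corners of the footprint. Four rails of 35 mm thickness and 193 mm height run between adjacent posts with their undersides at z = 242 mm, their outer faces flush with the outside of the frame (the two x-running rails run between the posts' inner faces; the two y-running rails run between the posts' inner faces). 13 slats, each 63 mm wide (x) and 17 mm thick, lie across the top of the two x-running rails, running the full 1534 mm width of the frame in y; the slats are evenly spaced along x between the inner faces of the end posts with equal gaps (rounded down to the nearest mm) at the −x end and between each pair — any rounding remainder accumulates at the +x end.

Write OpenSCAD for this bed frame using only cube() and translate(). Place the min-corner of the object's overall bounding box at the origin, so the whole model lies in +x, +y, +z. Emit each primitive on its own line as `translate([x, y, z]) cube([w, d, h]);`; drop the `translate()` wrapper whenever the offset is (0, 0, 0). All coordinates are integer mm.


cube([72, 72, 480]);
translate([0, 1462, 0]) cube([72, 72, 480]);
translate([2013, 0, 0]) cube([72, 72, 480]);
translate([2013, 1462, 0]) cube([72, 72, 480]);
translate([72, 0, 242]) cube([1941, 35, 193]);
translate([72, 1499, 242]) cube([1941, 35, 193]);
translate([0, 72, 242]) cube([35, 1390, 193]);
translate([2050, 72, 242]) cube([35, 1390, 193]);
translate([152, 0, 435]) cube([63, 1534, 17]);
translate([295, 0, 435]) cube([63, 1534, 17]);
translate([438, 0, 435]) cube([63, 1534, 17]);
translate([581, 0, 435]) cube([63, 1534, 17]);
translate([724, 0, 435]) cube([63, 1534, 17]);
translate([867, 0, 435]) cube([63, 1534, 17]);
translate([1010, 0, 435]) cube([63, 1534, 17]);
translate([1153, 0, 435]) cube([63, 1534, 17]);
translate([1296, 0, 435]) cube([63, 1534, 17]);
translate([1439, 0, 435]) cube([63, 1534, 17]);
translate([1582, 0, 435]) cube([63, 1534, 17]);
translate([1725, 0, 435]) cube([63, 1534, 17]);
translate([1868, 0, 435]) cube([63, 1534, 17]);
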